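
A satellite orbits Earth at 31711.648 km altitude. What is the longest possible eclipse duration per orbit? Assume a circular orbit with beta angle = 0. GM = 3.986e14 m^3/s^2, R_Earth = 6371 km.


r = 38082.6480 km
T = 1232.6809 min
Eclipse fraction = arcsin(R_E/r)/pi = arcsin(6371.0000/38082.6480)/pi
= arcsin(0.167294)/pi = 0.05350292
Eclipse duration = 0.05350292 * 1232.6809 = 65.9520 min

65.9520 minutes


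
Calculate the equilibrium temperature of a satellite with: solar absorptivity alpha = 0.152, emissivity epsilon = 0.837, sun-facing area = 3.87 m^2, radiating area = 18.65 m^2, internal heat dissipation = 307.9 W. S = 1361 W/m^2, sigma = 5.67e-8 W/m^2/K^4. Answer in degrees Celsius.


Numerator = alpha*S*A_sun + Q_int = 0.152*1361*3.87 + 307.9 = 1108.4946 W
Denominator = eps*sigma*A_rad = 0.837*5.67e-8*18.65 = 8.8508983e-07 W/K^4
T^4 = 1.2524092e+09 K^4
T = 188.1207 K = -85.0293 C

-85.0293 degrees Celsius


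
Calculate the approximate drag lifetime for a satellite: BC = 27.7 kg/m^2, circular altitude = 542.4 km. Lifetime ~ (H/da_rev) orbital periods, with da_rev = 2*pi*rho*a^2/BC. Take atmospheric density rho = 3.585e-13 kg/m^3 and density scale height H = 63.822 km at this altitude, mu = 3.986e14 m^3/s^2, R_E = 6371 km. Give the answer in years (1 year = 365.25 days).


a = R_E + alt = 6913.4000 km = 6.9134e+06 m
da_rev = 2*pi*rho*a^2/BC = 2*pi*3.585e-13*(6.9134e+06)^2/27.7 = 3.886625 m per revolution
N = H/da_rev = 63822.0000 m / 3.886625 m = 16420.9311 revolutions
P = 2*pi*sqrt(a^3/mu) = 5720.6944 s
lifetime = N*P = 16420.9311 * 5720.6944 = 9.3939129e+07 s = 1087.2584 days
years = 1087.2584 / 365.25 = 2.9768 years

2.9768 years


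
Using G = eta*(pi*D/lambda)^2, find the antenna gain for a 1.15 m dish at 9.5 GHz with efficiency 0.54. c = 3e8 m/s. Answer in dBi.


lambda = c/f = 3e8 / 9.5e+09 = 0.03157895 m
G = eta*(pi*D/lambda)^2 = 0.54*(pi*1.15/0.03157895)^2
G = 7067.9568 (linear)
G = 10*log10(7067.9568) = 38.4929 dBi

38.4929 dBi


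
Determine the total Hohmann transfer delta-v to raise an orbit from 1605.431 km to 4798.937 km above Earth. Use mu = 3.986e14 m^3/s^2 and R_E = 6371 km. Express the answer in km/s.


r1 = 7976.4310 km = 7.976431e+06 m
r2 = 11169.9370 km = 1.1169937e+07 m
dv1 = sqrt(mu/r1)*(sqrt(2*r2/(r1+r2)) - 1) = 566.8188 m/s
dv2 = sqrt(mu/r2)*(1 - sqrt(2*r1/(r1+r2))) = 520.9006 m/s
total dv = |dv1| + |dv2| = 566.8188 + 520.9006 = 1087.7193 m/s = 1.0877 km/s

1.0877 km/s


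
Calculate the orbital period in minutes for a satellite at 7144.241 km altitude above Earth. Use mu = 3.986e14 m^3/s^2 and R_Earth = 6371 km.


r = 13515.2410 km = 1.3515241e+07 m
T = 2*pi*sqrt(r^3/mu) = 2*pi*sqrt(2.4687174e+21 / 3.986e14)
T = 15636.7651 s = 260.6128 min

260.6128 minutes


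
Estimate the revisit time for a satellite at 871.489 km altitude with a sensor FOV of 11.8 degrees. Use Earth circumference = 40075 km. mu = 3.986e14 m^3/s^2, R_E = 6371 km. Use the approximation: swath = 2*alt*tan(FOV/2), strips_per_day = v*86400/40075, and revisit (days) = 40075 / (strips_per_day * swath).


swath = 2*871.489*tan(0.1029744) = 180.1193 km
v = sqrt(mu/r) = 7418.6473 m/s = 7.4186 km/s
strips/day = v*86400/40075 = 7.4186*86400/40075 = 15.9943
coverage/day = strips * swath = 15.9943 * 180.1193 = 2880.8794 km
revisit = 40075 / 2880.8794 = 13.9107 days

13.9107 days


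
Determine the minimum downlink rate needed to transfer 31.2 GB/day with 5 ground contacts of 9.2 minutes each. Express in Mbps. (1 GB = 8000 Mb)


total contact time = 5 * 9.2 * 60 = 2760.0000 s
data = 31.2 GB = 249600.0000 Mb
rate = 249600.0000 / 2760.0000 = 90.4348 Mbps

90.4348 Mbps


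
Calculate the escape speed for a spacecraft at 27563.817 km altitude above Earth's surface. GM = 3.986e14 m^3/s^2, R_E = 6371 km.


r = 6371.0 + 27563.817 = 33934.8170 km = 3.3934817e+07 m
v_esc = sqrt(2*mu/r) = sqrt(2*3.986e14 / 3.3934817e+07)
v_esc = 4846.8646 m/s = 4.8469 km/s

4.8469 km/s


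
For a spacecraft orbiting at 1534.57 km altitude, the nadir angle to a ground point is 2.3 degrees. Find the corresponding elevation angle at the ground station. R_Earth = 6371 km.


r = R_E + alt = 7905.5700 km
Law of sines in the satellite / Earth-center / ground-point triangle:
  sin(nadir)/R_E = sin(90 + el)/r  =>  cos(el) = (r/R_E)*sin(nadir)
cos(el) = (7905.5700 / 6371.0000) * sin(2.3 deg) = 0.04979826
el = arccos(0.04979826) = 87.1456 deg
(Earth-central angle = 90 - nadir - el = 0.5544105 deg)

87.1456 degrees


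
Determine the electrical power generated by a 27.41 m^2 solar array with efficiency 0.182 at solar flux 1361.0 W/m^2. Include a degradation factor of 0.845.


P = area * eta * S * degradation
P = 27.41 * 0.182 * 1361.0 * 0.845
P = 5737.1375 W

5737.1375 W


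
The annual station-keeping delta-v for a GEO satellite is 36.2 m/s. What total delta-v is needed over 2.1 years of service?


dV = rate * years = 36.2 * 2.1
dV = 76.0200 m/s

76.0200 m/s


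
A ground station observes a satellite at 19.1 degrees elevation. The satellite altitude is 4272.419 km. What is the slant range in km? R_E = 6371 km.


h = 4272.419 km, el = 19.1 deg
d = -R_E*sin(el) + sqrt((R_E*sin(el))^2 + 2*R_E*h + h^2)
d = -6371.0000*sin(0.3333579) + sqrt((6371.0000*0.3272179)^2 + 2*6371.0000*4272.419 + 4272.419^2)
d = 6692.4653 km

6692.4653 km


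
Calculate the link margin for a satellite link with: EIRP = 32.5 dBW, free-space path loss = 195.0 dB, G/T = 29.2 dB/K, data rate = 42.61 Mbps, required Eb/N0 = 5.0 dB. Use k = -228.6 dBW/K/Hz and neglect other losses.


C/N0 = EIRP - FSPL + G/T - k = 32.5 - 195.0 + 29.2 - (-228.6)
C/N0 = 95.3000 dB-Hz
R_b = 42.61 Mbps = 4.261e+07 bps -> 10*log10(R_b) = 76.2951 dB-Hz
Eb/N0 = C/N0 - 10*log10(R_b) = 95.3000 - 76.2951 = 19.0049 dB
Margin = Eb/N0 - Eb/N0_req = 19.0049 - 5.0 = 14.0049 dB (link closes)

14.0049 dB


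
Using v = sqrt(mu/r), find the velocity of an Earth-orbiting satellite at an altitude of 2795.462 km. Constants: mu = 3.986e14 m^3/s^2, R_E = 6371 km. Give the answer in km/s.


r = R_E + alt = 6371.0 + 2795.462 = 9166.4620 km = 9.166462e+06 m
v = sqrt(mu/r) = sqrt(3.986e14 / 9.166462e+06) = 6594.2860 m/s = 6.5943 km/s

6.5943 km/s


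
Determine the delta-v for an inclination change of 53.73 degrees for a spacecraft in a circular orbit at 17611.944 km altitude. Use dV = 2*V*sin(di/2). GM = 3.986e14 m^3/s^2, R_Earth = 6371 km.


r = 23982.9440 km = 2.3982944e+07 m
V = sqrt(mu/r) = 4076.7812 m/s
di = 53.73 deg = 0.9377654 rad
dV = 2*V*sin(di/2) = 2*4076.7812*sin(0.4688827)
dV = 3684.5121 m/s = 3.6845 km/s

3.6845 km/s


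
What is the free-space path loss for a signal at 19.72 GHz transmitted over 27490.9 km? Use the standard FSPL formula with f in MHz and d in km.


f = 19.72 GHz = 19720.0000 MHz
d = 27490.9 km
FSPL = 32.44 + 20*log10(19720.0000) + 20*log10(27490.9)
FSPL = 32.44 + 85.8981 + 88.7838
FSPL = 207.1219 dB

207.1219 dB


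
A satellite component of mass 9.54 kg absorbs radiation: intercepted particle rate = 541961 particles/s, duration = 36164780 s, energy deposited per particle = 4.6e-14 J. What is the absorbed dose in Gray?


Total energy deposited = rate * time * E_per
  = 541961 * 36164780 * 4.6e-14 = 0.9015954 J
Dose = E_total / mass = 0.9015954 / 9.54
Dose = 0.09450686 Gy

0.0945 Gy


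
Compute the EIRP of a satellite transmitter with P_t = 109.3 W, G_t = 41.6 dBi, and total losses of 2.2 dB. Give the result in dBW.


Pt = 109.3 W = 20.3862 dBW
EIRP = Pt_dBW + Gt - losses = 20.3862 + 41.6 - 2.2 = 59.7862 dBW

59.7862 dBW


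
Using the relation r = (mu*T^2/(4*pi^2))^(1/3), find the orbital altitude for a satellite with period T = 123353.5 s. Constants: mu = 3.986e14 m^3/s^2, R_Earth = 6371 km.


T = 123353.5 s
r = (mu*T^2/(4*pi^2))^(1/3) = (3.986e14 * 123353.5^2 / (4*pi^2))^(1/3)
r = 5.3558307e+07 m = 53558.3066 km
alt = r - R_E = 53558.3066 - 6371 = 47187.3066 km

47187.3066 km


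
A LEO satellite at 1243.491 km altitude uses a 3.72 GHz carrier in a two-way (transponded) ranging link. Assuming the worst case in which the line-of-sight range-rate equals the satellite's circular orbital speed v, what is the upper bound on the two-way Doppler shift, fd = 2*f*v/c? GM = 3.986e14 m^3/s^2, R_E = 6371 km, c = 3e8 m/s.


r = 7.614491e+06 m
v = sqrt(mu/r) = 7235.1611 m/s (worst-case radial velocity)
f = 3.72 GHz = 3.72e+09 Hz
fd = 2*f*v/c = 2*3.72e+09*7235.1611/3.0e+08
fd = 179431.9964 Hz

179431.9964 Hz


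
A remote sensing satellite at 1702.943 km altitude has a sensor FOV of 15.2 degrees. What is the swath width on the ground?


FOV = 15.2 deg = 0.26529 rad
swath = 2 * alt * tan(FOV/2) = 2 * 1702.943 * tan(0.132645)
swath = 2 * 1702.943 * 0.1334285
swath = 454.4422 km

454.4422 km


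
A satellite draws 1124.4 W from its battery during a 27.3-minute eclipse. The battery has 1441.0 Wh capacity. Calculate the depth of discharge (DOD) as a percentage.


E_used = P * t / 60 = 1124.4 * 27.3 / 60 = 511.6020 Wh
DOD = E_used / E_total * 100 = 511.6020 / 1441.0 * 100
DOD = 35.5033 %

35.5033 %


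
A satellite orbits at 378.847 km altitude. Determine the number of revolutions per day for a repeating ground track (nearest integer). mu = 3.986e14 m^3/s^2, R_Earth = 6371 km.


r = 6.749847e+06 m
T = 2*pi*sqrt(r^3/mu) = 5518.8948 s = 91.9816 min
revs/day = 1440 / 91.9816 = 15.6553
Rounded: 16 revolutions per day

16 revolutions per day


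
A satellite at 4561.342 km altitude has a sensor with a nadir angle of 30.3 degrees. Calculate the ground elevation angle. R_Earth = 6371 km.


r = R_E + alt = 10932.3420 km
Law of sines in the satellite / Earth-center / ground-point triangle:
  sin(nadir)/R_E = sin(90 + el)/r  =>  cos(el) = (r/R_E)*sin(nadir)
cos(el) = (10932.3420 / 6371.0000) * sin(30.3 deg) = 0.8657461
el = arccos(0.8657461) = 30.0320 deg
(Earth-central angle = 90 - nadir - el = 29.6680 deg)

30.0320 degrees


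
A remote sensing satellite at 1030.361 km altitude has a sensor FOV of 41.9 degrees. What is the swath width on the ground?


FOV = 41.9 deg = 0.731293 rad
swath = 2 * alt * tan(FOV/2) = 2 * 1030.361 * tan(0.3656465)
swath = 2 * 1030.361 * 0.3828631
swath = 788.9744 km

788.9744 km


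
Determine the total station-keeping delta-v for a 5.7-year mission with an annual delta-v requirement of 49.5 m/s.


dV = rate * years = 49.5 * 5.7
dV = 282.1500 m/s

282.1500 m/s


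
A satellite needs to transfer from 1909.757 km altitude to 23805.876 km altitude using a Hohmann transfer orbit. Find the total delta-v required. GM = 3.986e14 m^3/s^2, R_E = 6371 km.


r1 = 8280.7570 km = 8.280757e+06 m
r2 = 30176.8760 km = 3.0176876e+07 m
dv1 = sqrt(mu/r1)*(sqrt(2*r2/(r1+r2)) - 1) = 1753.5058 m/s
dv2 = sqrt(mu/r2)*(1 - sqrt(2*r1/(r1+r2))) = 1249.3796 m/s
total dv = |dv1| + |dv2| = 1753.5058 + 1249.3796 = 3002.8853 m/s = 3.0029 km/s

3.0029 km/s


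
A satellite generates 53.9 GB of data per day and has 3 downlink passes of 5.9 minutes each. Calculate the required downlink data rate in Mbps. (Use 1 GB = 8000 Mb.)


total contact time = 3 * 5.9 * 60 = 1062.0000 s
data = 53.9 GB = 431200.0000 Mb
rate = 431200.0000 / 1062.0000 = 406.0264 Mbps

406.0264 Mbps


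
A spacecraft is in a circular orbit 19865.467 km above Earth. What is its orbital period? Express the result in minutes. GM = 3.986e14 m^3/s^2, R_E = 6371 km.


r = 26236.4670 km = 2.6236467e+07 m
T = 2*pi*sqrt(r^3/mu) = 2*pi*sqrt(1.805993e+22 / 3.986e14)
T = 42293.0738 s = 704.8846 min

704.8846 minutes


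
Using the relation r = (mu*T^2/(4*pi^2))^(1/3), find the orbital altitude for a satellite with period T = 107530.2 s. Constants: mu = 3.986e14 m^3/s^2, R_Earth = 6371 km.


T = 107530.2 s
r = (mu*T^2/(4*pi^2))^(1/3) = (3.986e14 * 107530.2^2 / (4*pi^2))^(1/3)
r = 4.887418e+07 m = 48874.1805 km
alt = r - R_E = 48874.1805 - 6371 = 42503.1805 km

42503.1805 km


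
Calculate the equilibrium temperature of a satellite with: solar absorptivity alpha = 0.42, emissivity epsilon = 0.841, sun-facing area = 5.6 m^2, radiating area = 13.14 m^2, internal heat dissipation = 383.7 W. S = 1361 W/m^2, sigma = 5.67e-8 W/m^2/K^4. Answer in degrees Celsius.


Numerator = alpha*S*A_sun + Q_int = 0.42*1361*5.6 + 383.7 = 3584.7720 W
Denominator = eps*sigma*A_rad = 0.841*5.67e-8*13.14 = 6.2657696e-07 W/K^4
T^4 = 5.7211999e+09 K^4
T = 275.0248 K = 1.8748 C

1.8748 degrees Celsius


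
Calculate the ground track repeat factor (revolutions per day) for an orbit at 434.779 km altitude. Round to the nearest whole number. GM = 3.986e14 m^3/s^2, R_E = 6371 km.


r = 6.805779e+06 m
T = 2*pi*sqrt(r^3/mu) = 5587.6344 s = 93.1272 min
revs/day = 1440 / 93.1272 = 15.4627
Rounded: 15 revolutions per day

15 revolutions per day


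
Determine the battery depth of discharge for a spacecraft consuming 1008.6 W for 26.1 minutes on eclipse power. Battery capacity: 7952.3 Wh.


E_used = P * t / 60 = 1008.6 * 26.1 / 60 = 438.7410 Wh
DOD = E_used / E_total * 100 = 438.7410 / 7952.3 * 100
DOD = 5.5172 %

5.5172 %


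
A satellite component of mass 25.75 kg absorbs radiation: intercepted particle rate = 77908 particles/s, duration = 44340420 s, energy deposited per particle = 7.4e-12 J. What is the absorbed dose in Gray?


Total energy deposited = rate * time * E_per
  = 77908 * 44340420 * 7.4e-12 = 25.5631 J
Dose = E_total / mass = 25.5631 / 25.75
Dose = 0.9927419 Gy

0.9927 Gy


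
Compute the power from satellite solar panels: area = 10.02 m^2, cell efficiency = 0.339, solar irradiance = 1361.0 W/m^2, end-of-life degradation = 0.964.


P = area * eta * S * degradation
P = 10.02 * 0.339 * 1361.0 * 0.964
P = 4456.5889 W

4456.5889 W


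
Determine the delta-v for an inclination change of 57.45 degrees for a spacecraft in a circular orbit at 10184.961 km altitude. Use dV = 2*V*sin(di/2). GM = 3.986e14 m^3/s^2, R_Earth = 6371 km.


r = 16555.9610 km = 1.6555961e+07 m
V = sqrt(mu/r) = 4906.7220 m/s
di = 57.45 deg = 1.0027 rad
dV = 2*V*sin(di/2) = 2*4906.7220*sin(0.5013458)
dV = 4716.4018 m/s = 4.7164 km/s

4.7164 km/s


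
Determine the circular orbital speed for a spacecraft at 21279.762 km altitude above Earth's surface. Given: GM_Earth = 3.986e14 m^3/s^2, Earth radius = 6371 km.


r = R_E + alt = 6371.0 + 21279.762 = 27650.7620 km = 2.7650762e+07 m
v = sqrt(mu/r) = sqrt(3.986e14 / 2.7650762e+07) = 3796.7770 m/s = 3.7968 km/s

3.7968 km/s


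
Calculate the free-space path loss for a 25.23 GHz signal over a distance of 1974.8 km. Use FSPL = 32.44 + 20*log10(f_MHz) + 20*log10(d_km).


f = 25.23 GHz = 25230.0000 MHz
d = 1974.8 km
FSPL = 32.44 + 20*log10(25230.0000) + 20*log10(1974.8)
FSPL = 32.44 + 88.0383 + 65.9105
FSPL = 186.3888 dB

186.3888 dB


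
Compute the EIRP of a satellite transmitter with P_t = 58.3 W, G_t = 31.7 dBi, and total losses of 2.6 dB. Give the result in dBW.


Pt = 58.3 W = 17.6567 dBW
EIRP = Pt_dBW + Gt - losses = 17.6567 + 31.7 - 2.6 = 46.7567 dBW

46.7567 dBW


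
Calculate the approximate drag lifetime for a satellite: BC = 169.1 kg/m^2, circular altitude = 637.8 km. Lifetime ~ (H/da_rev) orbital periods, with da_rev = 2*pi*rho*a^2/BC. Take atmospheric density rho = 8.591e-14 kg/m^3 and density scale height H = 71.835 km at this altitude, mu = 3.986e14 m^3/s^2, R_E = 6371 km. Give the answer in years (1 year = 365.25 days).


a = R_E + alt = 7008.8000 km = 7.0088e+06 m
da_rev = 2*pi*rho*a^2/BC = 2*pi*8.591e-14*(7.0088e+06)^2/169.1 = 0.156807675 m per revolution
N = H/da_rev = 71835.0000 m / 0.156807675 m = 458108.9553 revolutions
P = 2*pi*sqrt(a^3/mu) = 5839.5142 s
lifetime = N*P = 458108.9553 * 5839.5142 = 2.6751338e+09 s = 30962.1964 days
years = 30962.1964 / 365.25 = 84.7699 years

84.7699 years


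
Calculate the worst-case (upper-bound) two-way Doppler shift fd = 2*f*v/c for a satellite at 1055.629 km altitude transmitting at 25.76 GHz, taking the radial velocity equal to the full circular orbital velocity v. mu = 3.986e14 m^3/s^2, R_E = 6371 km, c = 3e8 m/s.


r = 7.426629e+06 m
v = sqrt(mu/r) = 7326.0990 m/s (worst-case radial velocity)
f = 25.76 GHz = 2.576e+10 Hz
fd = 2*f*v/c = 2*2.576e+10*7326.0990/3.0e+08
fd = 1.2581354e+06 Hz

1.2581e+06 Hz


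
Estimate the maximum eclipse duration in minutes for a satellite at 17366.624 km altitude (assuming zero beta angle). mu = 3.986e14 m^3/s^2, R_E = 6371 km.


r = 23737.6240 km
T = 606.6188 min
Eclipse fraction = arcsin(R_E/r)/pi = arcsin(6371.0000/23737.6240)/pi
= arcsin(0.2683925)/pi = 0.08649241
Eclipse duration = 0.08649241 * 606.6188 = 52.4679 min

52.4679 minutes


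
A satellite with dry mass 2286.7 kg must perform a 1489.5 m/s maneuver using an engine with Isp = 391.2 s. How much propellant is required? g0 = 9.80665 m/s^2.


ve = Isp * g0 = 391.2 * 9.80665 = 3836.361480 m/s
mass ratio = exp(dv/ve) = exp(1489.5/3836.361480) = 1.47441089
m_prop = m_dry * (mr - 1) = 2286.7 * (1.47441089 - 1)
m_prop = 1084.8354 kg

1084.8354 kg


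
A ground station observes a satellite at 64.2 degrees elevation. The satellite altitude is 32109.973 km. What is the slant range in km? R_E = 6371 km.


h = 32109.973 km, el = 64.2 deg
d = -R_E*sin(el) + sqrt((R_E*sin(el))^2 + 2*R_E*h + h^2)
d = -6371.0000*sin(1.1205) + sqrt((6371.0000*0.9003188)^2 + 2*6371.0000*32109.973 + 32109.973^2)
d = 32645.0090 km

32645.0090 km


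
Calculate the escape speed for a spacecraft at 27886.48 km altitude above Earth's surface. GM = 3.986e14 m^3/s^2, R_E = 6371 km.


r = 6371.0 + 27886.48 = 34257.4800 km = 3.425748e+07 m
v_esc = sqrt(2*mu/r) = sqrt(2*3.986e14 / 3.425748e+07)
v_esc = 4823.9849 m/s = 4.8240 km/s

4.8240 km/s


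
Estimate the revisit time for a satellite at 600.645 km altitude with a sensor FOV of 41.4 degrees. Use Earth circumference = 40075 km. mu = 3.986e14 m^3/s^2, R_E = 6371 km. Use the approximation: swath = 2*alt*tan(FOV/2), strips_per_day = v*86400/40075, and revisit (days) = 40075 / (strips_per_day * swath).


swath = 2*600.645*tan(0.3612832) = 453.9297 km
v = sqrt(mu/r) = 7561.3791 m/s = 7.5614 km/s
strips/day = v*86400/40075 = 7.5614*86400/40075 = 16.3020
coverage/day = strips * swath = 16.3020 * 453.9297 = 7399.9671 km
revisit = 40075 / 7399.9671 = 5.4156 days

5.4156 days


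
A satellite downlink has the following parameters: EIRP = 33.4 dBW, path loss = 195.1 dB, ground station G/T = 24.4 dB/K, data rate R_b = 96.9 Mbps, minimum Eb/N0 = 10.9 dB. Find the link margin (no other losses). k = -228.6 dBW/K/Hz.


C/N0 = EIRP - FSPL + G/T - k = 33.4 - 195.1 + 24.4 - (-228.6)
C/N0 = 91.3000 dB-Hz
R_b = 96.9 Mbps = 9.69e+07 bps -> 10*log10(R_b) = 79.8632 dB-Hz
Eb/N0 = C/N0 - 10*log10(R_b) = 91.3000 - 79.8632 = 11.4368 dB
Margin = Eb/N0 - Eb/N0_req = 11.4368 - 10.9 = 0.5367622 dB (link closes)

0.5368 dB


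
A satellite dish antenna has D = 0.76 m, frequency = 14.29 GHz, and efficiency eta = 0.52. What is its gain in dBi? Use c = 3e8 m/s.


lambda = c/f = 3e8 / 1.429e+10 = 0.0209937 m
G = eta*(pi*D/lambda)^2 = 0.52*(pi*0.76/0.0209937)^2
G = 6725.9281 (linear)
G = 10*log10(6725.9281) = 38.2775 dBi

38.2775 dBi


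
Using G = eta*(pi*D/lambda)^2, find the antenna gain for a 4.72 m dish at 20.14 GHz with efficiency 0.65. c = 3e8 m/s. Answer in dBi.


lambda = c/f = 3e8 / 2.014e+10 = 0.01489573 m
G = eta*(pi*D/lambda)^2 = 0.65*(pi*4.72/0.01489573)^2
G = 644129.9935 (linear)
G = 10*log10(644129.9935) = 58.0897 dBi

58.0897 dBi


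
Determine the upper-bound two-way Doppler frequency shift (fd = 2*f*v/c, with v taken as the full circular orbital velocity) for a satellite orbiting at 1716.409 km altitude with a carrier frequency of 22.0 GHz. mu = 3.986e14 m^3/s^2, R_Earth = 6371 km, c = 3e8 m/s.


r = 8.087409e+06 m
v = sqrt(mu/r) = 7020.4337 m/s (worst-case radial velocity)
f = 22.0 GHz = 2.2e+10 Hz
fd = 2*f*v/c = 2*2.2e+10*7020.4337/3.0e+08
fd = 1.0296636e+06 Hz

1.0297e+06 Hz


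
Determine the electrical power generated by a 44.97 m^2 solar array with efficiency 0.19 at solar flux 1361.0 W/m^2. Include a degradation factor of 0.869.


P = area * eta * S * degradation
P = 44.97 * 0.19 * 1361.0 * 0.869
P = 10105.4205 W

10105.4205 W


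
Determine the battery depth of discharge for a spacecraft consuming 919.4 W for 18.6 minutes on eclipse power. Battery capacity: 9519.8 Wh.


E_used = P * t / 60 = 919.4 * 18.6 / 60 = 285.0140 Wh
DOD = E_used / E_total * 100 = 285.0140 / 9519.8 * 100
DOD = 2.9939 %

2.9939 %


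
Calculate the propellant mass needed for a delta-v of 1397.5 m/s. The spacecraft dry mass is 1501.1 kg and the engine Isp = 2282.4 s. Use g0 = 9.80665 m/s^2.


ve = Isp * g0 = 2282.4 * 9.80665 = 22382.697960 m/s
mass ratio = exp(dv/ve) = exp(1397.5/22382.697960) = 1.06442699
m_prop = m_dry * (mr - 1) = 1501.1 * (1.06442699 - 1)
m_prop = 96.7114 kg

96.7114 kg


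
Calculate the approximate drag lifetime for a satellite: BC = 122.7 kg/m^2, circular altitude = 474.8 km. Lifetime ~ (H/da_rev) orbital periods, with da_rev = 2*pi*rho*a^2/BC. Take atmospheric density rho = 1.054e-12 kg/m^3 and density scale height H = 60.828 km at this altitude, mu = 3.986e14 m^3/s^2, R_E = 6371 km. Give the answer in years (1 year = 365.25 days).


a = R_E + alt = 6845.8000 km = 6.8458e+06 m
da_rev = 2*pi*rho*a^2/BC = 2*pi*1.054e-12*(6.8458e+06)^2/122.7 = 2.529440 m per revolution
N = H/da_rev = 60828.0000 m / 2.529440 m = 24048.0135 revolutions
P = 2*pi*sqrt(a^3/mu) = 5636.9935 s
lifetime = N*P = 24048.0135 * 5636.9935 = 1.3555849e+08 s = 1568.9641 days
years = 1568.9641 / 365.25 = 4.2956 years

4.2956 years


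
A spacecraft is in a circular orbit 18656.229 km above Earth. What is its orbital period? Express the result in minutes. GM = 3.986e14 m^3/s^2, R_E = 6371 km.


r = 25027.2290 km = 2.5027229e+07 m
T = 2*pi*sqrt(r^3/mu) = 2*pi*sqrt(1.567611e+22 / 3.986e14)
T = 39403.0983 s = 656.7183 min

656.7183 minutes


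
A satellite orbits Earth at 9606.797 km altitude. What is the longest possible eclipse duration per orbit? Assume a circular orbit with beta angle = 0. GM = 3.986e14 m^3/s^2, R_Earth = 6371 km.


r = 15977.7970 km
T = 334.9927 min
Eclipse fraction = arcsin(R_E/r)/pi = arcsin(6371.0000/15977.7970)/pi
= arcsin(0.3987408)/pi = 0.1305527
Eclipse duration = 0.1305527 * 334.9927 = 43.7342 min

43.7342 minutes


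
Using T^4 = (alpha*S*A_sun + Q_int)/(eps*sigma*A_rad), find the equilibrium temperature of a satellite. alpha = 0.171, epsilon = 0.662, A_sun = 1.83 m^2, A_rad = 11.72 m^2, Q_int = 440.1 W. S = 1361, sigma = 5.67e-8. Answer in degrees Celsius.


Numerator = alpha*S*A_sun + Q_int = 0.171*1361*1.83 + 440.1 = 865.9977 W
Denominator = eps*sigma*A_rad = 0.662*5.67e-8*11.72 = 4.3991489e-07 W/K^4
T^4 = 1.9685574e+09 K^4
T = 210.6381 K = -62.5119 C

-62.5119 degrees Celsius


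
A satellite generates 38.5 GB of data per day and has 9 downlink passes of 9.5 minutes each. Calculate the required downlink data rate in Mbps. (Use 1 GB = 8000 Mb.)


total contact time = 9 * 9.5 * 60 = 5130.0000 s
data = 38.5 GB = 308000.0000 Mb
rate = 308000.0000 / 5130.0000 = 60.0390 Mbps

60.0390 Mbps


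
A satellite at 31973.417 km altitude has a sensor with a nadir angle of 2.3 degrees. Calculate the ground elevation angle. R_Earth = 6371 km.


r = R_E + alt = 38344.4170 km
Law of sines in the satellite / Earth-center / ground-point triangle:
  sin(nadir)/R_E = sin(90 + el)/r  =>  cos(el) = (r/R_E)*sin(nadir)
cos(el) = (38344.4170 / 6371.0000) * sin(2.3 deg) = 0.2415367
el = arccos(0.2415367) = 76.0227 deg
(Earth-central angle = 90 - nadir - el = 11.6773 deg)

76.0227 degrees


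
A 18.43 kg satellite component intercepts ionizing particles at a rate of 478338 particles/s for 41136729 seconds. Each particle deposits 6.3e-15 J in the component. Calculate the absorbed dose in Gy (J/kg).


Total energy deposited = rate * time * E_per
  = 478338 * 41136729 * 6.3e-15 = 0.1239667 J
Dose = E_total / mass = 0.1239667 / 18.43
Dose = 0.006726356 Gy

0.0067 Gy


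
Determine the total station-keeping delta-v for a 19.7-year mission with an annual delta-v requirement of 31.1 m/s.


dV = rate * years = 31.1 * 19.7
dV = 612.6700 m/s

612.6700 m/s


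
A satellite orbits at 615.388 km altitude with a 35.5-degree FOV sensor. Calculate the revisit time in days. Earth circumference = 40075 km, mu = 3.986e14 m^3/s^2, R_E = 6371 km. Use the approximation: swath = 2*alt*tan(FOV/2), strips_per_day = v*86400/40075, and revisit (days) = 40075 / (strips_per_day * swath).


swath = 2*615.388*tan(0.3097959) = 393.9745 km
v = sqrt(mu/r) = 7553.3967 m/s = 7.5534 km/s
strips/day = v*86400/40075 = 7.5534*86400/40075 = 16.2848
coverage/day = strips * swath = 16.2848 * 393.9745 = 6415.7972 km
revisit = 40075 / 6415.7972 = 6.2463 days

6.2463 days


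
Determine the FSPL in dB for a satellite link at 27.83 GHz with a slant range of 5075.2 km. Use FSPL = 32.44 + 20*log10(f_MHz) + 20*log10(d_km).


f = 27.83 GHz = 27830.0000 MHz
d = 5075.2 km
FSPL = 32.44 + 20*log10(27830.0000) + 20*log10(5075.2)
FSPL = 32.44 + 88.8903 + 74.1091
FSPL = 195.4393 dB

195.4393 dB


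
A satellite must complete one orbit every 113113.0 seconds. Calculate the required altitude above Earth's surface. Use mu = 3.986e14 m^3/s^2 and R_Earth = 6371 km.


T = 113113.0 s
r = (mu*T^2/(4*pi^2))^(1/3) = (3.986e14 * 113113.0^2 / (4*pi^2))^(1/3)
r = 5.0551518e+07 m = 50551.5178 km
alt = r - R_E = 50551.5178 - 6371 = 44180.5178 km

44180.5178 km


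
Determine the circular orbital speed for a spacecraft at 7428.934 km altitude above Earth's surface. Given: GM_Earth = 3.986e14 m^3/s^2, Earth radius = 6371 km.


r = R_E + alt = 6371.0 + 7428.934 = 13799.9340 km = 1.3799934e+07 m
v = sqrt(mu/r) = sqrt(3.986e14 / 1.3799934e+07) = 5374.4019 m/s = 5.3744 km/s

5.3744 km/s


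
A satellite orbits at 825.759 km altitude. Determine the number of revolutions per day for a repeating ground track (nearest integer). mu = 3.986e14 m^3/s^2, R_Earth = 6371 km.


r = 7.196759e+06 m
T = 2*pi*sqrt(r^3/mu) = 6075.9845 s = 101.2664 min
revs/day = 1440 / 101.2664 = 14.2199
Rounded: 14 revolutions per day

14 revolutions per day


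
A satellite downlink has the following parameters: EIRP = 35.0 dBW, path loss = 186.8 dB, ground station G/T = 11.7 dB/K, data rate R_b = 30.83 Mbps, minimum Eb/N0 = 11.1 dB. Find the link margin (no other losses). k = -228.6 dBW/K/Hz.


C/N0 = EIRP - FSPL + G/T - k = 35.0 - 186.8 + 11.7 - (-228.6)
C/N0 = 88.5000 dB-Hz
R_b = 30.83 Mbps = 3.083e+07 bps -> 10*log10(R_b) = 74.8897 dB-Hz
Eb/N0 = C/N0 - 10*log10(R_b) = 88.5000 - 74.8897 = 13.6103 dB
Margin = Eb/N0 - Eb/N0_req = 13.6103 - 11.1 = 2.5103 dB (link closes)

2.5103 dB


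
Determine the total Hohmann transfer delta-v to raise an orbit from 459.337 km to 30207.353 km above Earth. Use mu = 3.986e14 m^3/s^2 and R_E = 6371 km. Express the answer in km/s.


r1 = 6830.3370 km = 6.830337e+06 m
r2 = 36578.3530 km = 3.6578353e+07 m
dv1 = sqrt(mu/r1)*(sqrt(2*r2/(r1+r2)) - 1) = 2277.9423 m/s
dv2 = sqrt(mu/r2)*(1 - sqrt(2*r1/(r1+r2))) = 1449.2404 m/s
total dv = |dv1| + |dv2| = 2277.9423 + 1449.2404 = 3727.1827 m/s = 3.7272 km/s

3.7272 km/s


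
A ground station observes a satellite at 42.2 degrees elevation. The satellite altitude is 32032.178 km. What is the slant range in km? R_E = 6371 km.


h = 32032.178 km, el = 42.2 deg
d = -R_E*sin(el) + sqrt((R_E*sin(el))^2 + 2*R_E*h + h^2)
d = -6371.0000*sin(0.7365289) + sqrt((6371.0000*0.6717206)^2 + 2*6371.0000*32032.178 + 32032.178^2)
d = 33832.5244 km

33832.5244 km


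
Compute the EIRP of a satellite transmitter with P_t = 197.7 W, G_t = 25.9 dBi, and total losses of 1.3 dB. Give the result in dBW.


Pt = 197.7 W = 22.9601 dBW
EIRP = Pt_dBW + Gt - losses = 22.9601 + 25.9 - 1.3 = 47.5601 dBW

47.5601 dBW


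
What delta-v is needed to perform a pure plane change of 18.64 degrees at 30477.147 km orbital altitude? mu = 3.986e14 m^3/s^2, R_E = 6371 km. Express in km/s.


r = 36848.1470 km = 3.6848147e+07 m
V = sqrt(mu/r) = 3288.9769 m/s
di = 18.64 deg = 0.3253294 rad
dV = 2*V*sin(di/2) = 2*3288.9769*sin(0.1626647)
dV = 1065.2884 m/s = 1.0653 km/s

1.0653 km/s


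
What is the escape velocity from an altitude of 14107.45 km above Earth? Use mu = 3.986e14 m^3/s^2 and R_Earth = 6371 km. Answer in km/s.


r = 6371.0 + 14107.45 = 20478.4500 km = 2.047845e+07 m
v_esc = sqrt(2*mu/r) = sqrt(2*3.986e14 / 2.047845e+07)
v_esc = 6239.2890 m/s = 6.2393 km/s

6.2393 km/s


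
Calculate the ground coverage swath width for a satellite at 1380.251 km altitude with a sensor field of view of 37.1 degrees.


FOV = 37.1 deg = 0.6475172 rad
swath = 2 * alt * tan(FOV/2) = 2 * 1380.251 * tan(0.3237586)
swath = 2 * 1380.251 * 0.335566
swath = 926.3305 km

926.3305 km


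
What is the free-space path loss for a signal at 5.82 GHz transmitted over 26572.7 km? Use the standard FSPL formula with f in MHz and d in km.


f = 5.82 GHz = 5820.0000 MHz
d = 26572.7 km
FSPL = 32.44 + 20*log10(5820.0000) + 20*log10(26572.7)
FSPL = 32.44 + 75.2985 + 88.4887
FSPL = 196.2272 dB

196.2272 dB


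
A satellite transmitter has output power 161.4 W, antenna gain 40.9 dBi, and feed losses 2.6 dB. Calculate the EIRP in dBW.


Pt = 161.4 W = 22.0790 dBW
EIRP = Pt_dBW + Gt - losses = 22.0790 + 40.9 - 2.6 = 60.3790 dBW

60.3790 dBW


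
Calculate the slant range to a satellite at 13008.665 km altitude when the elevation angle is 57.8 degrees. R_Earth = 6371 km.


h = 13008.665 km, el = 57.8 deg
d = -R_E*sin(el) + sqrt((R_E*sin(el))^2 + 2*R_E*h + h^2)
d = -6371.0000*sin(1.0088) + sqrt((6371.0000*0.8461932)^2 + 2*6371.0000*13008.665 + 13008.665^2)
d = 13688.8849 km

13688.8849 km


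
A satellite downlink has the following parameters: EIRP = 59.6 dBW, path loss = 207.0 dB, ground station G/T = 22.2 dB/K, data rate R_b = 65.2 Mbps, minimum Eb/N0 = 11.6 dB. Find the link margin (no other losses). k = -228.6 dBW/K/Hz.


C/N0 = EIRP - FSPL + G/T - k = 59.6 - 207.0 + 22.2 - (-228.6)
C/N0 = 103.4000 dB-Hz
R_b = 65.2 Mbps = 6.52e+07 bps -> 10*log10(R_b) = 78.1425 dB-Hz
Eb/N0 = C/N0 - 10*log10(R_b) = 103.4000 - 78.1425 = 25.2575 dB
Margin = Eb/N0 - Eb/N0_req = 25.2575 - 11.6 = 13.6575 dB (link closes)

13.6575 dB


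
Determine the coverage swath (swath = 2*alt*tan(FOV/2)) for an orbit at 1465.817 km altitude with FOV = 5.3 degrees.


FOV = 5.3 deg = 0.09250245 rad
swath = 2 * alt * tan(FOV/2) = 2 * 1465.817 * tan(0.04625123)
swath = 2 * 1465.817 * 0.04628423
swath = 135.6884 km

135.6884 km


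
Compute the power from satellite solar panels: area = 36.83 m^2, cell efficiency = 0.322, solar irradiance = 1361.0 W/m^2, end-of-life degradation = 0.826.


P = area * eta * S * degradation
P = 36.83 * 0.322 * 1361.0 * 0.826
P = 13332.0141 W

13332.0141 W


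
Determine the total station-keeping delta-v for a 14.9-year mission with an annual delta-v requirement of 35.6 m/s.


dV = rate * years = 35.6 * 14.9
dV = 530.4400 m/s

530.4400 m/s


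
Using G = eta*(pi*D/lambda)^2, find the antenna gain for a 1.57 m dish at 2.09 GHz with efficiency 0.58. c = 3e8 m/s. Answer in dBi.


lambda = c/f = 3e8 / 2.09e+09 = 0.1435407 m
G = eta*(pi*D/lambda)^2 = 0.58*(pi*1.57/0.1435407)^2
G = 684.8211 (linear)
G = 10*log10(684.8211) = 28.3558 dBi

28.3558 dBi


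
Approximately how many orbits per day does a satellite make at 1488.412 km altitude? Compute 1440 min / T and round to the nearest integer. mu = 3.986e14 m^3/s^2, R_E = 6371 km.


r = 7.859412e+06 m
T = 2*pi*sqrt(r^3/mu) = 6934.1991 s = 115.5700 min
revs/day = 1440 / 115.5700 = 12.4600
Rounded: 12 revolutions per day

12 revolutions per day


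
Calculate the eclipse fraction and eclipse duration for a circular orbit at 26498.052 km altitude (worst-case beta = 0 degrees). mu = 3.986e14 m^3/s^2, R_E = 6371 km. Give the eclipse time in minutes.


r = 32869.0520 km
T = 988.4182 min
Eclipse fraction = arcsin(R_E/r)/pi = arcsin(6371.0000/32869.0520)/pi
= arcsin(0.1938297)/pi = 0.06209094
Eclipse duration = 0.06209094 * 988.4182 = 61.3718 min

61.3718 minutes


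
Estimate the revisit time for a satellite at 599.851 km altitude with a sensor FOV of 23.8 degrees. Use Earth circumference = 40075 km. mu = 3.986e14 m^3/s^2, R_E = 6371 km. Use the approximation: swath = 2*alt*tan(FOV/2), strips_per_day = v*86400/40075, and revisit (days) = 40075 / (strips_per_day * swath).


swath = 2*599.851*tan(0.2076942) = 252.8169 km
v = sqrt(mu/r) = 7561.8098 m/s = 7.5618 km/s
strips/day = v*86400/40075 = 7.5618*86400/40075 = 16.3029
coverage/day = strips * swath = 16.3029 * 252.8169 = 4121.6584 km
revisit = 40075 / 4121.6584 = 9.7230 days

9.7230 days


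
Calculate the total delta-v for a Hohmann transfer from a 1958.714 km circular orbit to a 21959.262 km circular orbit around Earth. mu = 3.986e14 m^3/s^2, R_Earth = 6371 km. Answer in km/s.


r1 = 8329.7140 km = 8.329714e+06 m
r2 = 28330.2620 km = 2.8330262e+07 m
dv1 = sqrt(mu/r1)*(sqrt(2*r2/(r1+r2)) - 1) = 1682.4166 m/s
dv2 = sqrt(mu/r2)*(1 - sqrt(2*r1/(r1+r2))) = 1222.3844 m/s
total dv = |dv1| + |dv2| = 1682.4166 + 1222.3844 = 2904.8010 m/s = 2.9048 km/s

2.9048 km/s


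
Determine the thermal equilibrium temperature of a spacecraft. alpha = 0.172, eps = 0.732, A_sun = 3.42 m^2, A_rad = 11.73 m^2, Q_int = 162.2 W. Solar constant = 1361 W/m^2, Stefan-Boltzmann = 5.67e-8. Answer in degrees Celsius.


Numerator = alpha*S*A_sun + Q_int = 0.172*1361*3.42 + 162.2 = 962.7946 W
Denominator = eps*sigma*A_rad = 0.732*5.67e-8*11.73 = 4.8684661e-07 W/K^4
T^4 = 1.9776139e+09 K^4
T = 210.8800 K = -62.2700 C

-62.2700 degrees Celsius


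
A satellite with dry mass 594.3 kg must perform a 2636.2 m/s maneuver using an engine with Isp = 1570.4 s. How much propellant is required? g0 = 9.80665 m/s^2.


ve = Isp * g0 = 1570.4 * 9.80665 = 15400.363160 m/s
mass ratio = exp(dv/ve) = exp(2636.2/15400.363160) = 1.18670170
m_prop = m_dry * (mr - 1) = 594.3 * (1.18670170 - 1)
m_prop = 110.9568 kg

110.9568 kg


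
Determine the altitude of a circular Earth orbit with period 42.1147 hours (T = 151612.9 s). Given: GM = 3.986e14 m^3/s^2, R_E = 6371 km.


T = 151612.9 s
r = (mu*T^2/(4*pi^2))^(1/3) = (3.986e14 * 151612.9^2 / (4*pi^2))^(1/3)
r = 6.1453972e+07 m = 61453.9717 km
alt = r - R_E = 61453.9717 - 6371 = 55082.9717 km

55082.9717 km


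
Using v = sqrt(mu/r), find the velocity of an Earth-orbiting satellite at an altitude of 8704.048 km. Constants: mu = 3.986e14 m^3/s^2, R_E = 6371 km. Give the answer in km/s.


r = R_E + alt = 6371.0 + 8704.048 = 15075.0480 km = 1.5075048e+07 m
v = sqrt(mu/r) = sqrt(3.986e14 / 1.5075048e+07) = 5142.0855 m/s = 5.1421 km/s

5.1421 km/s


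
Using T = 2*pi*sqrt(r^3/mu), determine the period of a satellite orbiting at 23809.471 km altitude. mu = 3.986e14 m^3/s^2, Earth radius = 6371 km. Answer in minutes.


r = 30180.4710 km = 3.0180471e+07 m
T = 2*pi*sqrt(r^3/mu) = 2*pi*sqrt(2.7490209e+22 / 3.986e14)
T = 52179.5394 s = 869.6590 min

869.6590 minutes


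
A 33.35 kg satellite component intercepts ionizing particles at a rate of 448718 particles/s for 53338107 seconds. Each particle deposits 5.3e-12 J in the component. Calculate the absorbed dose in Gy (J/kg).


Total energy deposited = rate * time * E_per
  = 448718 * 53338107 * 5.3e-12 = 126.8490 J
Dose = E_total / mass = 126.8490 / 33.35
Dose = 3.8036 Gy

3.8036 Gy


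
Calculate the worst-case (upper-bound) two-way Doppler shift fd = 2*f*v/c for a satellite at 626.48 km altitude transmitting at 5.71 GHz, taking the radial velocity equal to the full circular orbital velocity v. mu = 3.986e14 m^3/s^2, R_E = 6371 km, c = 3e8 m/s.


r = 6.99748e+06 m
v = sqrt(mu/r) = 7547.4078 m/s (worst-case radial velocity)
f = 5.71 GHz = 5.71e+09 Hz
fd = 2*f*v/c = 2*5.71e+09*7547.4078/3.0e+08
fd = 287304.6555 Hz

287304.6555 Hz


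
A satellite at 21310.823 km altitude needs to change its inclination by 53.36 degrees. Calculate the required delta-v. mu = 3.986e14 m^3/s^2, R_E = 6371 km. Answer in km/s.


r = 27681.8230 km = 2.7681823e+07 m
V = sqrt(mu/r) = 3794.6463 m/s
di = 53.36 deg = 0.9313077 rad
dV = 2*V*sin(di/2) = 2*3794.6463*sin(0.4656538)
dV = 3407.6465 m/s = 3.4076 km/s

3.4076 km/s


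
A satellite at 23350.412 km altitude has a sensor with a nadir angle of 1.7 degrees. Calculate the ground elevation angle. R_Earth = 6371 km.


r = R_E + alt = 29721.4120 km
Law of sines in the satellite / Earth-center / ground-point triangle:
  sin(nadir)/R_E = sin(90 + el)/r  =>  cos(el) = (r/R_E)*sin(nadir)
cos(el) = (29721.4120 / 6371.0000) * sin(1.7 deg) = 0.1383963
el = arccos(0.1383963) = 82.0449 deg
(Earth-central angle = 90 - nadir - el = 6.2551 deg)

82.0449 degrees


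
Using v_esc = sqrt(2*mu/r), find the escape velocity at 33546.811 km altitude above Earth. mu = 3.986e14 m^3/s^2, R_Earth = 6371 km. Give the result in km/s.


r = 6371.0 + 33546.811 = 39917.8110 km = 3.9917811e+07 m
v_esc = sqrt(2*mu/r) = sqrt(2*3.986e14 / 3.9917811e+07)
v_esc = 4468.8964 m/s = 4.4689 km/s

4.4689 km/s


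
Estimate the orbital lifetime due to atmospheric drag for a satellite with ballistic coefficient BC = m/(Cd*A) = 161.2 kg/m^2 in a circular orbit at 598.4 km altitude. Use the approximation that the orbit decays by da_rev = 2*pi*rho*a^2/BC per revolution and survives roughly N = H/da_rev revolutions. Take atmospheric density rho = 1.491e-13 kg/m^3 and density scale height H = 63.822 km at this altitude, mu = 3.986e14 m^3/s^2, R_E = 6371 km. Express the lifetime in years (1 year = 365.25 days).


a = R_E + alt = 6969.4000 km = 6.9694e+06 m
da_rev = 2*pi*rho*a^2/BC = 2*pi*1.491e-13*(6.9694e+06)^2/161.2 = 0.282282046 m per revolution
N = H/da_rev = 63822.0000 m / 0.282282046 m = 226093.0191 revolutions
P = 2*pi*sqrt(a^3/mu) = 5790.3432 s
lifetime = N*P = 226093.0191 * 5790.3432 = 1.3091562e+09 s = 15152.2706 days
years = 15152.2706 / 365.25 = 41.4847 years

41.4847 years


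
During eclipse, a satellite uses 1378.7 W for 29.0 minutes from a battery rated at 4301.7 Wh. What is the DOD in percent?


E_used = P * t / 60 = 1378.7 * 29.0 / 60 = 666.3717 Wh
DOD = E_used / E_total * 100 = 666.3717 / 4301.7 * 100
DOD = 15.4909 %

15.4909 %


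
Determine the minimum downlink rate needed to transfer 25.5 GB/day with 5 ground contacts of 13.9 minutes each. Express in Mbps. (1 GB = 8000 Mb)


total contact time = 5 * 13.9 * 60 = 4170.0000 s
data = 25.5 GB = 204000.0000 Mb
rate = 204000.0000 / 4170.0000 = 48.9209 Mbps

48.9209 Mbps


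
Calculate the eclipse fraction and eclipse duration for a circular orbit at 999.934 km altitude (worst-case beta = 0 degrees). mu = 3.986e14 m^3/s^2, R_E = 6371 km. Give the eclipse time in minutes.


r = 7370.9340 km
T = 104.9648 min
Eclipse fraction = arcsin(R_E/r)/pi = arcsin(6371.0000/7370.9340)/pi
= arcsin(0.8643409)/pi = 0.3322641
Eclipse duration = 0.3322641 * 104.9648 = 34.8760 min

34.8760 minutes


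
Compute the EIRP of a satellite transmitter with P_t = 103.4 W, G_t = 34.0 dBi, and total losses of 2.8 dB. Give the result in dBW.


Pt = 103.4 W = 20.1452 dBW
EIRP = Pt_dBW + Gt - losses = 20.1452 + 34.0 - 2.8 = 51.3452 dBW

51.3452 dBW


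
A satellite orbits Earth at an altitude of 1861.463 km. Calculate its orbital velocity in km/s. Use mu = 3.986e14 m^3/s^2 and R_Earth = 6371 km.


r = R_E + alt = 6371.0 + 1861.463 = 8232.4630 km = 8.232463e+06 m
v = sqrt(mu/r) = sqrt(3.986e14 / 8.232463e+06) = 6958.3097 m/s = 6.9583 km/s

6.9583 km/s


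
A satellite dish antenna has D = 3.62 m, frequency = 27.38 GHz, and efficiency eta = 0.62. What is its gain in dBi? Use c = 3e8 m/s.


lambda = c/f = 3e8 / 2.738e+10 = 0.0109569 m
G = eta*(pi*D/lambda)^2 = 0.62*(pi*3.62/0.0109569)^2
G = 667933.0820 (linear)
G = 10*log10(667933.0820) = 58.2473 dBi

58.2473 dBi


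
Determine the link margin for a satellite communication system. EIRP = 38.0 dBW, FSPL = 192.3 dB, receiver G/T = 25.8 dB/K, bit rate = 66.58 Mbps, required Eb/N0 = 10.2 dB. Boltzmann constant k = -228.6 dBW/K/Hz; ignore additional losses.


C/N0 = EIRP - FSPL + G/T - k = 38.0 - 192.3 + 25.8 - (-228.6)
C/N0 = 100.1000 dB-Hz
R_b = 66.58 Mbps = 6.658e+07 bps -> 10*log10(R_b) = 78.2334 dB-Hz
Eb/N0 = C/N0 - 10*log10(R_b) = 100.1000 - 78.2334 = 21.8666 dB
Margin = Eb/N0 - Eb/N0_req = 21.8666 - 10.2 = 11.6666 dB (link closes)

11.6666 dB
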